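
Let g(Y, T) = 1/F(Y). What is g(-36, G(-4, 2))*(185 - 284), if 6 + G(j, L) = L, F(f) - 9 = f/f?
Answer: -99/10 ≈ -9.9000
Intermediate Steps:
F(f) = 10 (F(f) = 9 + f/f = 9 + 1 = 10)
G(j, L) = -6 + L
g(Y, T) = ⅒ (g(Y, T) = 1/10 = ⅒)
g(-36, G(-4, 2))*(185 - 284) = (185 - 284)/10 = (⅒)*(-99) = -99/10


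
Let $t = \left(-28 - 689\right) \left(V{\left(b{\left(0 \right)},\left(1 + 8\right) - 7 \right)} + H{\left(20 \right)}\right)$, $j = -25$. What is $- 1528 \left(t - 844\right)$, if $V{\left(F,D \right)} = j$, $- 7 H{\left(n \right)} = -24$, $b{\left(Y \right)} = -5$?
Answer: $- \frac{156404552}{7} \approx -2.2344 \cdot 10^{7}$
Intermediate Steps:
$H{\left(n \right)} = \frac{24}{7}$ ($H{\left(n \right)} = \left(- \frac{1}{7}\right) \left(-24\right) = \frac{24}{7}$)
$V{\left(F,D \right)} = -25$
$t = \frac{108267}{7}$ ($t = \left(-28 - 689\right) \left(-25 + \frac{24}{7}\right) = \left(-717\right) \left(- \frac{151}{7}\right) = \frac{108267}{7} \approx 15467.0$)
$- 1528 \left(t - 844\right) = - 1528 \left(\frac{108267}{7} - 844\right) = \left(-1528\right) \frac{102359}{7} = - \frac{156404552}{7}$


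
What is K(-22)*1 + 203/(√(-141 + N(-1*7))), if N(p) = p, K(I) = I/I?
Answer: 1 - 203*I*√37/74 ≈ 1.0 - 16.686*I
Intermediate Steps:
K(I) = 1
K(-22)*1 + 203/(√(-141 + N(-1*7))) = 1*1 + 203/(√(-141 - 1*7)) = 1 + 203/(√(-141 - 7)) = 1 + 203/(√(-148)) = 1 + 203/((2*I*√37)) = 1 + 203*(-I*√37/74) = 1 - 203*I*√37/74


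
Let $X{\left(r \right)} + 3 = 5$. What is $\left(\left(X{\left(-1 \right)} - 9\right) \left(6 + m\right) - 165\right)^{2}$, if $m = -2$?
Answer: $37249$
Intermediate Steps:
$X{\left(r \right)} = 2$ ($X{\left(r \right)} = -3 + 5 = 2$)
$\left(\left(X{\left(-1 \right)} - 9\right) \left(6 + m\right) - 165\right)^{2} = \left(\left(2 - 9\right) \left(6 - 2\right) - 165\right)^{2} = \left(\left(-7\right) 4 - 165\right)^{2} = \left(-28 - 165\right)^{2} = \left(-193\right)^{2} = 37249$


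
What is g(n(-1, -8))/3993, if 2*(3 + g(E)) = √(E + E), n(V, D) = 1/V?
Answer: -1/1331 + I*√2/7986 ≈ -0.00075131 + 0.00017709*I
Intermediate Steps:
g(E) = -3 + √2*√E/2 (g(E) = -3 + √(E + E)/2 = -3 + √(2*E)/2 = -3 + (√2*√E)/2 = -3 + √2*√E/2)
g(n(-1, -8))/3993 = (-3 + √2*√(1/(-1))/2)/3993 = (-3 + √2*√(-1)/2)*(1/3993) = (-3 + √2*I/2)*(1/3993) = (-3 + I*√2/2)*(1/3993) = -1/1331 + I*√2/7986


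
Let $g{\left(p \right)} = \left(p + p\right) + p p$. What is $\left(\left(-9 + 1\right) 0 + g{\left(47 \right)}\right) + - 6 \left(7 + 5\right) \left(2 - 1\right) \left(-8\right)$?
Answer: $2879$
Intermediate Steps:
$g{\left(p \right)} = p^{2} + 2 p$ ($g{\left(p \right)} = 2 p + p^{2} = p^{2} + 2 p$)
$\left(\left(-9 + 1\right) 0 + g{\left(47 \right)}\right) + - 6 \left(7 + 5\right) \left(2 - 1\right) \left(-8\right) = \left(\left(-9 + 1\right) 0 + 47 \left(2 + 47\right)\right) + - 6 \left(7 + 5\right) \left(2 - 1\right) \left(-8\right) = \left(\left(-8\right) 0 + 47 \cdot 49\right) + - 6 \cdot 12 \cdot 1 \left(-8\right) = \left(0 + 2303\right) + \left(-6\right) 12 \left(-8\right) = 2303 - -576 = 2303 + 576 = 2879$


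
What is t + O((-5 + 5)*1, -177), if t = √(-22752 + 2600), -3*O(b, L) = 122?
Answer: -122/3 + 2*I*√5038 ≈ -40.667 + 141.96*I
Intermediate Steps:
O(b, L) = -122/3 (O(b, L) = -⅓*122 = -122/3)
t = 2*I*√5038 (t = √(-20152) = 2*I*√5038 ≈ 141.96*I)
t + O((-5 + 5)*1, -177) = 2*I*√5038 - 122/3 = -122/3 + 2*I*√5038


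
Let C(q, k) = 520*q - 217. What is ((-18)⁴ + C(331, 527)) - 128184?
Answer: 148695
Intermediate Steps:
C(q, k) = -217 + 520*q
((-18)⁴ + C(331, 527)) - 128184 = ((-18)⁴ + (-217 + 520*331)) - 128184 = (104976 + (-217 + 172120)) - 128184 = (104976 + 171903) - 128184 = 276879 - 128184 = 148695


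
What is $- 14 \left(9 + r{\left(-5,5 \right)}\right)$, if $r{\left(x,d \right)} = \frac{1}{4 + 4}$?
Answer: $- \frac{511}{4} \approx -127.75$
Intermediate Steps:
$r{\left(x,d \right)} = \frac{1}{8}$
$- 14 \left(9 + r{\left(-5,5 \right)}\right) = - 14 \left(9 + \frac{1}{8}\right) = \left(-14\right) \frac{73}{8} = - \frac{511}{4}$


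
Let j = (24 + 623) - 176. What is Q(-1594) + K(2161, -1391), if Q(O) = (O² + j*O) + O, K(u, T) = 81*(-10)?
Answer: 1787658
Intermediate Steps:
K(u, T) = -810
j = 471 (j = 647 - 176 = 471)
Q(O) = O² + 472*O (Q(O) = (O² + 471*O) + O = O² + 472*O)
Q(-1594) + K(2161, -1391) = -1594*(472 - 1594) - 810 = -1594*(-1122) - 810 = 1788468 - 810 = 1787658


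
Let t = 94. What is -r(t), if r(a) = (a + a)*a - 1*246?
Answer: -17426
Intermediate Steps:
r(a) = -246 + 2*a² (r(a) = (2*a)*a - 246 = 2*a² - 246 = -246 + 2*a²)
-r(t) = -(-246 + 2*94²) = -(-246 + 2*8836) = -(-246 + 17672) = -1*17426 = -17426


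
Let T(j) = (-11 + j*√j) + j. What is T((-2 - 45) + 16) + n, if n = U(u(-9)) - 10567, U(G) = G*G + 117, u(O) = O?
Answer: -10411 - 31*I*√31 ≈ -10411.0 - 172.6*I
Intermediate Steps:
U(G) = 117 + G² (U(G) = G² + 117 = 117 + G²)
T(j) = -11 + j + j^(3/2) (T(j) = (-11 + j^(3/2)) + j = -11 + j + j^(3/2))
n = -10369 (n = (117 + (-9)²) - 10567 = (117 + 81) - 10567 = 198 - 10567 = -10369)
T((-2 - 45) + 16) + n = (-11 + ((-2 - 45) + 16) + ((-2 - 45) + 16)^(3/2)) - 10369 = (-11 + (-47 + 16) + (-47 + 16)^(3/2)) - 10369 = (-11 - 31 + (-31)^(3/2)) - 10369 = (-11 - 31 - 31*I*√31) - 10369 = (-42 - 31*I*√31) - 10369 = -10411 - 31*I*√31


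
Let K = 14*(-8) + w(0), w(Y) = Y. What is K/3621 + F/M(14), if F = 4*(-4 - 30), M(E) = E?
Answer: -247012/25347 ≈ -9.7452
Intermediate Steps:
K = -112 (K = 14*(-8) + 0 = -112 + 0 = -112)
F = -136 (F = 4*(-34) = -136)
K/3621 + F/M(14) = -112/3621 - 136/14 = -112*1/3621 - 136*1/14 = -112/3621 - 68/7 = -247012/25347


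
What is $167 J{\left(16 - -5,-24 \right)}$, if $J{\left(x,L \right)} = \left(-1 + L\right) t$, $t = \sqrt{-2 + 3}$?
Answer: $-4175$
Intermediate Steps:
$t = 1$ ($t = \sqrt{1} = 1$)
$J{\left(x,L \right)} = -1 + L$ ($J{\left(x,L \right)} = \left(-1 + L\right) 1 = -1 + L$)
$167 J{\left(16 - -5,-24 \right)} = 167 \left(-1 - 24\right) = 167 \left(-25\right) = -4175$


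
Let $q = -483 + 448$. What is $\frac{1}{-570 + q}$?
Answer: $- \frac{1}{605} \approx -0.0016529$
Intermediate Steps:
$q = -35$
$\frac{1}{-570 + q} = \frac{1}{-570 - 35} = \frac{1}{-605} = - \frac{1}{605}$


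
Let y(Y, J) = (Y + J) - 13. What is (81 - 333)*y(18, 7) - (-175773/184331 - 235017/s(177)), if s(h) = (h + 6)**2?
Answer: -2068680961888/685895651 ≈ -3016.0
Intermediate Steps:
y(Y, J) = -13 + J + Y (y(Y, J) = (J + Y) - 13 = -13 + J + Y)
s(h) = (6 + h)**2
(81 - 333)*y(18, 7) - (-175773/184331 - 235017/s(177)) = (81 - 333)*(-13 + 7 + 18) - (-175773/184331 - 235017/(6 + 177)**2) = -252*12 - (-175773*1/184331 - 235017/(183**2)) = -3024 - (-175773/184331 - 235017/33489) = -3024 - (-175773/184331 - 235017*1/33489) = -3024 - (-175773/184331 - 26113/3721) = -3024 - 1*(-5467486736/685895651) = -3024 + 5467486736/685895651 = -2068680961888/685895651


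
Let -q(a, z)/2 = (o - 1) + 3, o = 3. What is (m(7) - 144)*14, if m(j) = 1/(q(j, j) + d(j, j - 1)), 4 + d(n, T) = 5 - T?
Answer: -30254/15 ≈ -2016.9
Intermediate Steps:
d(n, T) = 1 - T (d(n, T) = -4 + (5 - T) = 1 - T)
q(a, z) = -10 (q(a, z) = -2*((3 - 1) + 3) = -2*(2 + 3) = -2*5 = -10)
m(j) = 1/(-8 - j) (m(j) = 1/(-10 + (1 - (j - 1))) = 1/(-10 + (1 - (-1 + j))) = 1/(-10 + (1 + (1 - j))) = 1/(-10 + (2 - j)) = 1/(-8 - j))
(m(7) - 144)*14 = (-1/(8 + 7) - 144)*14 = (-1/15 - 144)*14 = -2161/15*14 = -30254/15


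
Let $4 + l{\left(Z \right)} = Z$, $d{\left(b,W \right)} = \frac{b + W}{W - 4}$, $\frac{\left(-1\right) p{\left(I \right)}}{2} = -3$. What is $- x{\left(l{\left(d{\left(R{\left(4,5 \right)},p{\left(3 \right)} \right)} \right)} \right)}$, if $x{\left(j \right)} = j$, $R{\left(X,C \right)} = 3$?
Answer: $- \frac{1}{2} \approx -0.5$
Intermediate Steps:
$p{\left(I \right)} = 6$ ($p{\left(I \right)} = \left(-2\right) \left(-3\right) = 6$)
$d{\left(b,W \right)} = \frac{W + b}{-4 + W}$
$l{\left(Z \right)} = -4 + Z$
$- x{\left(l{\left(d{\left(R{\left(4,5 \right)},p{\left(3 \right)} \right)} \right)} \right)} = - (-4 + \frac{6 + 3}{-4 + 6}) = - (-4 + \frac{1}{2} \cdot 9) = - (-4 + \frac{9}{2}) = \left(-1\right) \frac{1}{2} = - \frac{1}{2}$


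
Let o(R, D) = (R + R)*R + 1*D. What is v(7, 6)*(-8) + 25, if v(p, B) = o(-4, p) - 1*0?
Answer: -287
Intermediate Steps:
o(R, D) = D + 2*R² (o(R, D) = (2*R)*R + D = 2*R² + D = D + 2*R²)
v(p, B) = 32 + p (v(p, B) = (p + 2*(-4)²) - 1*0 = (p + 2*16) + 0 = (p + 32) + 0 = (32 + p) + 0 = 32 + p)
v(7, 6)*(-8) + 25 = (32 + 7)*(-8) + 25 = 39*(-8) + 25 = -312 + 25 = -287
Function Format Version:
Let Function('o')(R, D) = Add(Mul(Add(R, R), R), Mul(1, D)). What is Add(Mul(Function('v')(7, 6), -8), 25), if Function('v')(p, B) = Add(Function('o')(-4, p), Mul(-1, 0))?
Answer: -287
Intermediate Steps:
Function('o')(R, D) = Add(D, Mul(2, Pow(R, 2))) (Function('o')(R, D) = Add(Mul(Mul(2, R), R), D) = Add(Mul(2, Pow(R, 2)), D) = Add(D, Mul(2, Pow(R, 2))))
Function('v')(p, B) = Add(32, p) (Function('v')(p, B) = Add(Add(p, Mul(2, Pow(-4, 2))), Mul(-1, 0)) = Add(Add(p, Mul(2, 16)), 0) = Add(Add(p, 32), 0) = Add(Add(32, p), 0) = Add(32, p))
Add(Mul(Function('v')(7, 6), -8), 25) = Add(Mul(Add(32, 7), -8), 25) = Add(Mul(39, -8), 25) = Add(-312, 25) = -287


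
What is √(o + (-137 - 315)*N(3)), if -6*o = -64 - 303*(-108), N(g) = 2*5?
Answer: 7*I*√1830/3 ≈ 99.817*I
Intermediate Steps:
N(g) = 10
o = -16330/3 (o = -(-64 - 303*(-108))/6 = -(-64 + 32724)/6 = -⅙*32660 = -16330/3 ≈ -5443.3)
√(o + (-137 - 315)*N(3)) = √(-16330/3 + (-137 - 315)*10) = √(-16330/3 - 452*10) = √(-16330/3 - 4520) = √(-29890/3) = 7*I*√1830/3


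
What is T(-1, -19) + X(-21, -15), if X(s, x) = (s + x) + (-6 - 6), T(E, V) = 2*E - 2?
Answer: -52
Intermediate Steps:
T(E, V) = -2 + 2*E
X(s, x) = -12 + s + x (X(s, x) = (s + x) - 12 = -12 + s + x)
T(-1, -19) + X(-21, -15) = (-2 + 2*(-1)) + (-12 - 21 - 15) = (-2 - 2) - 48 = -4 - 48 = -52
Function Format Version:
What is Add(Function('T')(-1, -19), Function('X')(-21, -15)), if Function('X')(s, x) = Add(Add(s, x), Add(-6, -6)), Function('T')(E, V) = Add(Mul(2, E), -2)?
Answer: -52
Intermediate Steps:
Function('T')(E, V) = Add(-2, Mul(2, E))
Function('X')(s, x) = Add(-12, s, x) (Function('X')(s, x) = Add(Add(s, x), -12) = Add(-12, s, x))
Add(Function('T')(-1, -19), Function('X')(-21, -15)) = Add(Add(-2, Mul(2, -1)), Add(-12, -21, -15)) = Add(Add(-2, -2), -48) = Add(-4, -48) = -52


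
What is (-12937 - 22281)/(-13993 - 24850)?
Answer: 35218/38843 ≈ 0.90668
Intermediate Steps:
(-12937 - 22281)/(-13993 - 24850) = -35218/(-38843) = -35218*(-1/38843) = 35218/38843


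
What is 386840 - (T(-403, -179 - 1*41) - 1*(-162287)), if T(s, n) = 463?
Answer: 224090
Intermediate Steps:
386840 - (T(-403, -179 - 1*41) - 1*(-162287)) = 386840 - (463 - 1*(-162287)) = 386840 - (463 + 162287) = 386840 - 1*162750 = 386840 - 162750 = 224090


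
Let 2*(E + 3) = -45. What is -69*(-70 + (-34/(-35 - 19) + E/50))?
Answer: 4339571/900 ≈ 4821.7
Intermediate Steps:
E = -51/2 (E = -3 + (1/2)*(-45) = -3 - 45/2 = -51/2 ≈ -25.500)
-69*(-70 + (-34/(-35 - 19) + E/50)) = -69*(-70 + (-34/(-35 - 19) - 51/2/50)) = -69*(-70 + (-34/(-54) - 51/2*1/50)) = -69*(-70 + (-34*(-1/54) - 51/100)) = -69*(-70 + (17/27 - 51/100)) = -69*(-70 + 323/2700) = -69*(-188677/2700) = 4339571/900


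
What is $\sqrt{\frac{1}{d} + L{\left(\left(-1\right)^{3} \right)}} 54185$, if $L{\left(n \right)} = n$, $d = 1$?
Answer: $0$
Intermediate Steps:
$\sqrt{\frac{1}{d} + L{\left(\left(-1\right)^{3} \right)}} 54185 = \sqrt{1^{-1} + \left(-1\right)^{3}} \cdot 54185 = \sqrt{1 - 1} \cdot 54185 = \sqrt{0} \cdot 54185 = 0 \cdot 54185 = 0$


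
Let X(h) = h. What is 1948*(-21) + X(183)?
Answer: -40725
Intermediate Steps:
1948*(-21) + X(183) = 1948*(-21) + 183 = -40908 + 183 = -40725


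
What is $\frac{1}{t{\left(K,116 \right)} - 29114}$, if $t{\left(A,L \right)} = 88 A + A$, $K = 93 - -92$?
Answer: $- \frac{1}{12649} \approx -7.9058 \cdot 10^{-5}$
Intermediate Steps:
$K = 185$ ($K = 93 + 92 = 185$)
$t{\left(A,L \right)} = 89 A$
$\frac{1}{t{\left(K,116 \right)} - 29114} = \frac{1}{89 \cdot 185 - 29114} = \frac{1}{16465 - 29114} = \frac{1}{-12649} = - \frac{1}{12649}$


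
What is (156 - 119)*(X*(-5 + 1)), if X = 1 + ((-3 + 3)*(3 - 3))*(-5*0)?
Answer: -148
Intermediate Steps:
X = 1 (X = 1 + (0*0)*0 = 1 + 0*0 = 1 + 0 = 1)
(156 - 119)*(X*(-5 + 1)) = (156 - 119)*(1*(-5 + 1)) = 37*(1*(-4)) = 37*(-4) = -148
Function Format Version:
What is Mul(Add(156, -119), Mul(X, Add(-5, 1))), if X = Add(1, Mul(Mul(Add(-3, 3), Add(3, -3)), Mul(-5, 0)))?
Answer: -148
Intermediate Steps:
X = 1 (X = Add(1, Mul(Mul(0, 0), 0)) = Add(1, Mul(0, 0)) = Add(1, 0) = 1)
Mul(Add(156, -119), Mul(X, Add(-5, 1))) = Mul(Add(156, -119), Mul(1, Add(-5, 1))) = Mul(37, Mul(1, -4)) = Mul(37, -4) = -148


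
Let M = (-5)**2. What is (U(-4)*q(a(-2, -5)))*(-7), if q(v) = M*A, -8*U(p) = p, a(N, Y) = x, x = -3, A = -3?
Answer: 525/2 ≈ 262.50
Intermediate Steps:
M = 25
a(N, Y) = -3
U(p) = -p/8
q(v) = -75 (q(v) = 25*(-3) = -75)
(U(-4)*q(a(-2, -5)))*(-7) = (-1/8*(-4)*(-75))*(-7) = ((1/2)*(-75))*(-7) = -75/2*(-7) = 525/2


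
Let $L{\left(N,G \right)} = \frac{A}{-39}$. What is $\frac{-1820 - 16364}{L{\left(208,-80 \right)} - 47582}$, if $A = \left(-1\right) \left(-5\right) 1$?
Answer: $\frac{709176}{1855703} \approx 0.38216$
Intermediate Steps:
$A = 5$ ($A = 5 \cdot 1 = 5$)
$L{\left(N,G \right)} = - \frac{5}{39}$ ($L{\left(N,G \right)} = \frac{5}{-39} = 5 \left(- \frac{1}{39}\right) = - \frac{5}{39}$)
$\frac{-1820 - 16364}{L{\left(208,-80 \right)} - 47582} = \frac{-1820 - 16364}{- \frac{5}{39} - 47582} = - \frac{18184}{- \frac{1855703}{39}} = \left(-18184\right) \left(- \frac{39}{1855703}\right) = \frac{709176}{1855703}$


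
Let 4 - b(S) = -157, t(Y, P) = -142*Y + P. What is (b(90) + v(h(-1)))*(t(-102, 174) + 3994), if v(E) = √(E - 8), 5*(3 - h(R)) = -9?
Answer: 3002972 + 74608*I*√5/5 ≈ 3.003e+6 + 33366.0*I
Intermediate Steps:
t(Y, P) = P - 142*Y
h(R) = 24/5 (h(R) = 3 - ⅕*(-9) = 3 + 9/5 = 24/5)
v(E) = √(-8 + E)
b(S) = 161 (b(S) = 4 - 1*(-157) = 4 + 157 = 161)
(b(90) + v(h(-1)))*(t(-102, 174) + 3994) = (161 + √(-8 + 24/5))*((174 - 142*(-102)) + 3994) = (161 + √(-16/5))*((174 + 14484) + 3994) = (161 + 4*I*√5/5)*(14658 + 3994) = (161 + 4*I*√5/5)*18652 = 3002972 + 74608*I*√5/5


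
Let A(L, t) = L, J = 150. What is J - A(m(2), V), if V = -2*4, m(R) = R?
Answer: 148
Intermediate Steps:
V = -8
J - A(m(2), V) = 150 - 1*2 = 150 - 2 = 148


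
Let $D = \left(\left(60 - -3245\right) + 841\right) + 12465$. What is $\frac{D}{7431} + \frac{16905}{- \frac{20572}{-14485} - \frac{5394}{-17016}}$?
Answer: $\frac{573514503874753}{58923046913} \approx 9733.3$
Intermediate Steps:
$D = 16611$ ($D = \left(\left(60 + 3245\right) + 841\right) + 12465 = \left(3305 + 841\right) + 12465 = 4146 + 12465 = 16611$)
$\frac{D}{7431} + \frac{16905}{- \frac{20572}{-14485} - \frac{5394}{-17016}} = \frac{16611}{7431} + \frac{16905}{- \frac{20572}{-14485} - \frac{5394}{-17016}} = 16611 \cdot \frac{1}{7431} + \frac{16905}{\left(-20572\right) \left(- \frac{1}{14485}\right) - - \frac{899}{2836}} = \frac{5537}{2477} + \frac{16905}{\frac{20572}{14485} + \frac{899}{2836}} = \frac{5537}{2477} + \frac{16905}{\frac{71364207}{41079460}} = \frac{5537}{2477} + 16905 \cdot \frac{41079460}{71364207} = \frac{5537}{2477} + \frac{231482757100}{23788069} = \frac{573514503874753}{58923046913}$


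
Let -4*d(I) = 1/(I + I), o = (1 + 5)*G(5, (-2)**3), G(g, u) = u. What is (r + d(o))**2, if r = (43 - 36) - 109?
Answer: 1534053889/147456 ≈ 10403.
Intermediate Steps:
r = -102 (r = 7 - 109 = -102)
o = -48 (o = (1 + 5)*(-2)**3 = 6*(-8) = -48)
d(I) = -1/(8*I) (d(I) = -1/(4*(I + I)) = -1/(2*I)/4 = -1/(8*I))
(r + d(o))**2 = (-102 - 1/8/(-48))**2 = (-102 - 1/8*(-1/48))**2 = (-102 + 1/384)**2 = (-39167/384)**2 = 1534053889/147456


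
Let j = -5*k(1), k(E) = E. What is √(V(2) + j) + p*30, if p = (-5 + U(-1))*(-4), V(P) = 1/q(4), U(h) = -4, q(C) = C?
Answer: 1080 + I*√19/2 ≈ 1080.0 + 2.1795*I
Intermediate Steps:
V(P) = ¼ (V(P) = 1/4 = ¼)
j = -5 (j = -5*1 = -5)
p = 36 (p = (-5 - 4)*(-4) = -9*(-4) = 36)
√(V(2) + j) + p*30 = √(¼ - 5) + 36*30 = √(-19/4) + 1080 = I*√19/2 + 1080 = 1080 + I*√19/2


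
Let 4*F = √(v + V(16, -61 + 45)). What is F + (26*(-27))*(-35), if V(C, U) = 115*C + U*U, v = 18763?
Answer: 24570 + √20859/4 ≈ 24606.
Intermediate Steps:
V(C, U) = U² + 115*C (V(C, U) = 115*C + U² = U² + 115*C)
F = √20859/4 (F = √(18763 + ((-61 + 45)² + 115*16))/4 = √(18763 + ((-16)² + 1840))/4 = √(18763 + (256 + 1840))/4 = √(18763 + 2096)/4 = √20859/4 ≈ 36.107)
F + (26*(-27))*(-35) = √20859/4 + (26*(-27))*(-35) = √20859/4 - 702*(-35) = √20859/4 + 24570 = 24570 + √20859/4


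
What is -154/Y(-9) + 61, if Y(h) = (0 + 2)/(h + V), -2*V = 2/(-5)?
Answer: 3693/5 ≈ 738.60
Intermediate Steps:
V = 1/5 (V = -1/(-5) = -(-1)/5 = -1/2*(-2/5) = 1/5 ≈ 0.20000)
Y(h) = 2/(1/5 + h) (Y(h) = (0 + 2)/(h + 1/5) = 2/(1/5 + h))
-154/Y(-9) + 61 = -154/(10/(1 + 5*(-9))) + 61 = -154/(10/(1 - 45)) + 61 = -154/(10/(-44)) + 61 = -154/(10*(-1/44)) + 61 = -154/(-5/22) + 61 = -22/5*(-154) + 61 = 3388/5 + 61 = 3693/5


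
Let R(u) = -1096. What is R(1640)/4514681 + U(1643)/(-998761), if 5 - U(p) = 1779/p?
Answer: -1827553384924/7408430450725963 ≈ -0.00024669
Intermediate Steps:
U(p) = 5 - 1779/p
R(1640)/4514681 + U(1643)/(-998761) = -1096/4514681 + (5 - 1779/1643)/(-998761) = -1096*1/4514681 + (5 - 1779*1/1643)*(-1/998761) = -1096/4514681 + (5 - 1779/1643)*(-1/998761) = -1096/4514681 + (6436/1643)*(-1/998761) = -1096/4514681 - 6436/1640964323 = -1827553384924/7408430450725963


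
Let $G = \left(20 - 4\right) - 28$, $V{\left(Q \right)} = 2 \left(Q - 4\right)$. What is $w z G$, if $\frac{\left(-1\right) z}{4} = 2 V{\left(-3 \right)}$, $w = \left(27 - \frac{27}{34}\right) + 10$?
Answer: $- \frac{827232}{17} \approx -48661.0$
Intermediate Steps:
$V{\left(Q \right)} = -8 + 2 Q$ ($V{\left(Q \right)} = 2 \left(-4 + Q\right) = -8 + 2 Q$)
$w = \frac{1231}{34}$ ($w = \left(27 - \frac{27}{34}\right) + 10 = \frac{891}{34} + 10 = \frac{1231}{34} \approx 36.206$)
$G = -12$ ($G = 16 - 28 = -12$)
$z = 112$ ($z = - 4 \cdot 2 \left(-8 + 2 \left(-3\right)\right) = - 4 \cdot 2 \left(-8 - 6\right) = - 4 \cdot 2 \left(-14\right) = \left(-4\right) \left(-28\right) = 112$)
$w z G = \frac{1231}{34} \cdot 112 \left(-12\right) = \frac{68936}{17} \left(-12\right) = - \frac{827232}{17}$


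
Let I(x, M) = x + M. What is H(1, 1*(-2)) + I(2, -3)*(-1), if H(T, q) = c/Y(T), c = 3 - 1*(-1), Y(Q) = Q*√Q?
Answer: 5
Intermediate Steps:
Y(Q) = Q^(3/2)
c = 4 (c = 3 + 1 = 4)
I(x, M) = M + x
H(T, q) = 4/T^(3/2) (H(T, q) = 4/(T^(3/2)) = 4/T^(3/2))
H(1, 1*(-2)) + I(2, -3)*(-1) = 4/1^(3/2) + (-3 + 2)*(-1) = 4*1 - 1*(-1) = 4 + 1 = 5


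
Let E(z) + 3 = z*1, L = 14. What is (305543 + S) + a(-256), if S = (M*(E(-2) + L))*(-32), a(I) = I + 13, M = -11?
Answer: 308468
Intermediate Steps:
E(z) = -3 + z (E(z) = -3 + z*1 = -3 + z)
a(I) = 13 + I
S = 3168 (S = -11*((-3 - 2) + 14)*(-32) = -11*(-5 + 14)*(-32) = -11*9*(-32) = -99*(-32) = 3168)
(305543 + S) + a(-256) = (305543 + 3168) + (13 - 256) = 308711 - 243 = 308468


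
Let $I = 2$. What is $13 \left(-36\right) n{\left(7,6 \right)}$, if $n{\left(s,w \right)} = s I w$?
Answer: $-39312$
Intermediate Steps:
$n{\left(s,w \right)} = 2 s w$ ($n{\left(s,w \right)} = s 2 w = 2 s w$)
$13 \left(-36\right) n{\left(7,6 \right)} = 13 \left(-36\right) 2 \cdot 7 \cdot 6 = \left(-468\right) 84 = -39312$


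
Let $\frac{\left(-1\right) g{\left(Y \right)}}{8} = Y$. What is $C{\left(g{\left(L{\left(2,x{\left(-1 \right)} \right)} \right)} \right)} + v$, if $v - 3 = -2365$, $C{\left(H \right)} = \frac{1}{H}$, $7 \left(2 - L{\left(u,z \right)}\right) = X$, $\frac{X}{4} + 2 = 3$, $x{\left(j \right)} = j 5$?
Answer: $- \frac{188967}{80} \approx -2362.1$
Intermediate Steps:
$x{\left(j \right)} = 5 j$
$X = 4$ ($X = -8 + 4 \cdot 3 = -8 + 12 = 4$)
$L{\left(u,z \right)} = \frac{10}{7}$ ($L{\left(u,z \right)} = 2 - \frac{4}{7} = \frac{10}{7}$)
$g{\left(Y \right)} = - 8 Y$
$v = -2362$ ($v = 3 - 2365 = -2362$)
$C{\left(g{\left(L{\left(2,x{\left(-1 \right)} \right)} \right)} \right)} + v = \frac{1}{\left(-8\right) \frac{10}{7}} - 2362 = \frac{1}{- \frac{80}{7}} - 2362 = - \frac{7}{80} - 2362 = - \frac{188967}{80}$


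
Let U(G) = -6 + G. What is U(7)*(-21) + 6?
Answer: -15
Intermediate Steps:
U(7)*(-21) + 6 = (-6 + 7)*(-21) + 6 = 1*(-21) + 6 = -21 + 6 = -15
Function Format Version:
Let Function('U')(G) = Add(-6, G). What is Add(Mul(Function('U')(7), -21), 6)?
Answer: -15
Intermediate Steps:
Add(Mul(Function('U')(7), -21), 6) = Add(Mul(Add(-6, 7), -21), 6) = Add(Mul(1, -21), 6) = Add(-21, 6) = -15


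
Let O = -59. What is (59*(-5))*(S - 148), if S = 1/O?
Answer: 43665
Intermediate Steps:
S = -1/59 (S = 1/(-59) = -1/59 ≈ -0.016949)
(59*(-5))*(S - 148) = (59*(-5))*(-1/59 - 148) = -295*(-8733/59) = 43665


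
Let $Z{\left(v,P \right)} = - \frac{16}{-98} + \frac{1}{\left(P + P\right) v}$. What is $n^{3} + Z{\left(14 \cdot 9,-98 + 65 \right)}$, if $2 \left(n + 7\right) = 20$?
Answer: $\frac{1581221}{58212} \approx 27.163$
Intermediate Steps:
$n = 3$ ($n = -7 + \frac{1}{2} \cdot 20 = -7 + 10 = 3$)
$Z{\left(v,P \right)} = \frac{8}{49} + \frac{1}{2 P v}$ ($Z{\left(v,P \right)} = \left(-16\right) \left(- \frac{1}{98}\right) + \frac{1}{2 P v} = \frac{8}{49} + \frac{\frac{1}{2} \frac{1}{P}}{v} = \frac{8}{49} + \frac{1}{2 P v}$)
$n^{3} + Z{\left(14 \cdot 9,-98 + 65 \right)} = 3^{3} + \left(\frac{8}{49} + \frac{1}{2 \left(-98 + 65\right) 14 \cdot 9}\right) = 27 + \left(\frac{8}{49} + \frac{1}{2 \left(-33\right) 126}\right) = 27 + \left(\frac{8}{49} + \frac{1}{2} \left(- \frac{1}{33}\right) \frac{1}{126}\right) = 27 + \left(\frac{8}{49} - \frac{1}{8316}\right) = 27 + \frac{9497}{58212} = \frac{1581221}{58212}$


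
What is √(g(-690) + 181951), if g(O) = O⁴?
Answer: √226671391951 ≈ 4.7610e+5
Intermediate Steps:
√(g(-690) + 181951) = √((-690)⁴ + 181951) = √(226671210000 + 181951) = √226671391951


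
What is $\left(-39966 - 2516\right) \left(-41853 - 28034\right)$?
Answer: $2968939534$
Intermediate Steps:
$\left(-39966 - 2516\right) \left(-41853 - 28034\right) = - 42482 \left(-41853 - 28034\right) = \left(-42482\right) \left(-69887\right) = 2968939534$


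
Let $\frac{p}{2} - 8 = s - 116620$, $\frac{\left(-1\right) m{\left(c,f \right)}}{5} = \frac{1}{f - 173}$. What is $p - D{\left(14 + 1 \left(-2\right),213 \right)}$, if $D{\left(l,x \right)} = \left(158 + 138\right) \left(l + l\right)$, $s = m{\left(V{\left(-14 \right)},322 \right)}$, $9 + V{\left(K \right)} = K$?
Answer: $- \frac{35808882}{149} \approx -2.4033 \cdot 10^{5}$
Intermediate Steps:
$V{\left(K \right)} = -9 + K$
$m{\left(c,f \right)} = - \frac{5}{-173 + f}$ ($m{\left(c,f \right)} = - \frac{5}{f - 173} = - \frac{5}{-173 + f}$)
$s = - \frac{5}{149}$ ($s = - \frac{5}{-173 + 322} = - \frac{5}{149} \approx -0.033557$)
$D{\left(l,x \right)} = 592 l$ ($D{\left(l,x \right)} = 296 \cdot 2 l = 592 l$)
$p = - \frac{34750386}{149}$ ($p = 16 + 2 \left(- \frac{5}{149} - 116620\right) = 16 + 2 \left(- \frac{17376385}{149}\right) = 16 - \frac{34752770}{149} = - \frac{34750386}{149} \approx -2.3322 \cdot 10^{5}$)
$p - D{\left(14 + 1 \left(-2\right),213 \right)} = - \frac{34750386}{149} - 592 \left(14 + 1 \left(-2\right)\right) = - \frac{34750386}{149} - 592 \left(14 - 2\right) = - \frac{34750386}{149} - 592 \cdot 12 = - \frac{34750386}{149} - 7104 = - \frac{35808882}{149}$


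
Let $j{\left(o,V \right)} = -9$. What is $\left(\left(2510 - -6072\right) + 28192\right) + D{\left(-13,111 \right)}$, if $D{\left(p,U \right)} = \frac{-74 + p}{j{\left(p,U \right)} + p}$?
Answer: $\frac{809115}{22} \approx 36778.0$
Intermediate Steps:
$D{\left(p,U \right)} = \frac{-74 + p}{-9 + p}$
$\left(\left(2510 - -6072\right) + 28192\right) + D{\left(-13,111 \right)} = \left(\left(2510 - -6072\right) + 28192\right) + \frac{-74 - 13}{-9 - 13} = \left(\left(2510 + 6072\right) + 28192\right) + \frac{1}{-22} \left(-87\right) = \left(8582 + 28192\right) - - \frac{87}{22} = 36774 + \frac{87}{22} = \frac{809115}{22}$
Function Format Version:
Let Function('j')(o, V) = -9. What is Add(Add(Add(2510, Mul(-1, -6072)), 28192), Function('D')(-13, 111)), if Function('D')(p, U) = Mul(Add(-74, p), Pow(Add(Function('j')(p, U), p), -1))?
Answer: Rational(809115, 22) ≈ 36778.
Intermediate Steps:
Function('D')(p, U) = Mul(Pow(Add(-9, p), -1), Add(-74, p)) (Function('D')(p, U) = Mul(Add(-74, p), Pow(Add(-9, p), -1)) = Mul(Pow(Add(-9, p), -1), Add(-74, p)))
Add(Add(Add(2510, Mul(-1, -6072)), 28192), Function('D')(-13, 111)) = Add(Add(Add(2510, Mul(-1, -6072)), 28192), Mul(Pow(Add(-9, -13), -1), Add(-74, -13))) = Add(Add(Add(2510, 6072), 28192), Mul(Pow(-22, -1), -87)) = Add(Add(8582, 28192), Mul(Rational(-1, 22), -87)) = Add(36774, Rational(87, 22)) = Rational(809115, 22)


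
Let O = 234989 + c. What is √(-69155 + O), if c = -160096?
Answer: √5738 ≈ 75.750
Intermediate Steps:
O = 74893 (O = 234989 - 160096 = 74893)
√(-69155 + O) = √(-69155 + 74893) = √5738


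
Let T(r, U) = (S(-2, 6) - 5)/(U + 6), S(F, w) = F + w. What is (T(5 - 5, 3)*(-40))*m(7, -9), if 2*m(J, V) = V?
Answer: -20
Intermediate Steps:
m(J, V) = V/2
T(r, U) = -1/(6 + U) (T(r, U) = ((-2 + 6) - 5)/(U + 6) = (4 - 5)/(6 + U) = -1/(6 + U))
(T(5 - 5, 3)*(-40))*m(7, -9) = (-1/(6 + 3)*(-40))*((½)*(-9)) = (-1/9*(-40))*(-9/2) = (-1*⅑*(-40))*(-9/2) = -⅑*(-40)*(-9/2) = (40/9)*(-9/2) = -20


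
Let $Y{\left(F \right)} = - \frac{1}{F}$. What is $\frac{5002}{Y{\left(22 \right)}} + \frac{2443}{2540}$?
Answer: $- \frac{279509317}{2540} \approx -1.1004 \cdot 10^{5}$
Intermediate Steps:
$\frac{5002}{Y{\left(22 \right)}} + \frac{2443}{2540} = \frac{5002}{\left(-1\right) \frac{1}{22}} + \frac{2443}{2540} = \frac{5002}{\left(-1\right) \frac{1}{22}} + 2443 \cdot \frac{1}{2540} = \frac{5002}{- \frac{1}{22}} + \frac{2443}{2540} = 5002 \left(-22\right) + \frac{2443}{2540} = -110044 + \frac{2443}{2540} = - \frac{279509317}{2540}$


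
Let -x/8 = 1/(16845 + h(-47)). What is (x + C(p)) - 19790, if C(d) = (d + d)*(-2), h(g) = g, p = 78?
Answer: -168836702/8399 ≈ -20102.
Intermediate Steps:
C(d) = -4*d (C(d) = (2*d)*(-2) = -4*d)
x = -4/8399 (x = -8/(16845 - 47) = -8/16798 = -8*1/16798 = -4/8399 ≈ -0.00047625)
(x + C(p)) - 19790 = (-4/8399 - 4*78) - 19790 = (-4/8399 - 312) - 19790 = -2620492/8399 - 19790 = -168836702/8399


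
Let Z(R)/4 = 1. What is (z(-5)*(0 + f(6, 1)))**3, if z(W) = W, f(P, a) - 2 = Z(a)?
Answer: -27000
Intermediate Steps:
Z(R) = 4 (Z(R) = 4*1 = 4)
f(P, a) = 6 (f(P, a) = 2 + 4 = 6)
(z(-5)*(0 + f(6, 1)))**3 = (-5*(0 + 6))**3 = (-5*6)**3 = (-30)**3 = -27000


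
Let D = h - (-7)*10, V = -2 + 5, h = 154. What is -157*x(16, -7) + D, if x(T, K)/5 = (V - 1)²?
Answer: -2916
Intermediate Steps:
V = 3
x(T, K) = 20 (x(T, K) = 5*(3 - 1)² = 5*2² = 5*4 = 20)
D = 224 (D = 154 - (-7)*10 = 154 - 1*(-70) = 154 + 70 = 224)
-157*x(16, -7) + D = -157*20 + 224 = -3140 + 224 = -2916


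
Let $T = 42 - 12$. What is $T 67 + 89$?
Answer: $2099$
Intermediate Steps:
$T = 30$
$T 67 + 89 = 30 \cdot 67 + 89 = 2010 + 89 = 2099$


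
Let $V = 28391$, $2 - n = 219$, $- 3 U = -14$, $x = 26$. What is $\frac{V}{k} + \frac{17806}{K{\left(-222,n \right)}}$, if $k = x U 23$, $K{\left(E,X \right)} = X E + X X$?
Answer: $\frac{1180415333}{113934548} \approx 10.36$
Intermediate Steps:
$U = \frac{14}{3}$ ($U = \left(- \frac{1}{3}\right) \left(-14\right) = \frac{14}{3} \approx 4.6667$)
$n = -217$ ($n = 2 - 219 = -217$)
$K{\left(E,X \right)} = X^{2} + E X$ ($K{\left(E,X \right)} = E X + X^{2} = X^{2} + E X$)
$k = \frac{8372}{3}$ ($k = 26 \cdot \frac{14}{3} \cdot 23 = \frac{364}{3} \cdot 23 = \frac{8372}{3} \approx 2790.7$)
$\frac{V}{k} + \frac{17806}{K{\left(-222,n \right)}} = \frac{28391}{\frac{8372}{3}} + \frac{17806}{\left(-217\right) \left(-222 - 217\right)} = 28391 \cdot \frac{3}{8372} + \frac{17806}{\left(-217\right) \left(-439\right)} = \frac{85173}{8372} + \frac{17806}{95263} = \frac{1180415333}{113934548}$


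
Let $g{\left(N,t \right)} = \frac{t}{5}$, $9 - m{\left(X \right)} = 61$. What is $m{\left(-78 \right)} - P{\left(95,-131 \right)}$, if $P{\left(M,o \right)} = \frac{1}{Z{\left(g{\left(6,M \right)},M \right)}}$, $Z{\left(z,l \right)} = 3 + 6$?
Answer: $- \frac{469}{9} \approx -52.111$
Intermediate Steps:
$m{\left(X \right)} = -52$ ($m{\left(X \right)} = 9 - 61 = -52$)
$g{\left(N,t \right)} = \frac{t}{5}$
$Z{\left(z,l \right)} = 9$
$P{\left(M,o \right)} = \frac{1}{9}$
$m{\left(-78 \right)} - P{\left(95,-131 \right)} = -52 - \frac{1}{9} = - \frac{469}{9}$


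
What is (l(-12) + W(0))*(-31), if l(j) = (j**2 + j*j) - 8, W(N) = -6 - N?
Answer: -8494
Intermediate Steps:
l(j) = -8 + 2*j**2 (l(j) = (j**2 + j**2) - 8 = 2*j**2 - 8 = -8 + 2*j**2)
(l(-12) + W(0))*(-31) = ((-8 + 2*(-12)**2) + (-6 - 1*0))*(-31) = ((-8 + 2*144) + (-6 + 0))*(-31) = ((-8 + 288) - 6)*(-31) = (280 - 6)*(-31) = 274*(-31) = -8494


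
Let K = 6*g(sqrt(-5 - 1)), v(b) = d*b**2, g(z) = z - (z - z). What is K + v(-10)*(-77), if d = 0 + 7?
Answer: -53900 + 6*I*sqrt(6) ≈ -53900.0 + 14.697*I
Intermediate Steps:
g(z) = z (g(z) = z - 1*0 = z + 0 = z)
d = 7
v(b) = 7*b**2
K = 6*I*sqrt(6) (K = 6*sqrt(-5 - 1) = 6*sqrt(-6) = 6*(I*sqrt(6)) = 6*I*sqrt(6) ≈ 14.697*I)
K + v(-10)*(-77) = 6*I*sqrt(6) + (7*(-10)**2)*(-77) = 6*I*sqrt(6) + (7*100)*(-77) = 6*I*sqrt(6) + 700*(-77) = 6*I*sqrt(6) - 53900 = -53900 + 6*I*sqrt(6)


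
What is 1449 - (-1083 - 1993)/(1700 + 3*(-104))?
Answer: 503572/347 ≈ 1451.2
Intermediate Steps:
1449 - (-1083 - 1993)/(1700 + 3*(-104)) = 1449 - (-3076)/(1700 - 312) = 1449 - (-3076)/1388 = 1449 - 1*(-769/347) = 1449 + 769/347 = 503572/347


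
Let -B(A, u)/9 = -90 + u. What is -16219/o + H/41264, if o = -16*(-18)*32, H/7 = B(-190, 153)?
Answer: -44114945/23768064 ≈ -1.8561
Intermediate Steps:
B(A, u) = 810 - 9*u (B(A, u) = -9*(-90 + u) = 810 - 9*u)
H = -3969 (H = 7*(810 - 9*153) = 7*(810 - 1377) = 7*(-567) = -3969)
o = 9216 (o = 288*32 = 9216)
-16219/o + H/41264 = -16219/9216 - 3969/41264 = -44114945/23768064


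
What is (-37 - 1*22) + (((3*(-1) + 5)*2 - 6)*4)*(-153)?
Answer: 1165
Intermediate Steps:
(-37 - 1*22) + (((3*(-1) + 5)*2 - 6)*4)*(-153) = (-37 - 22) + (((-3 + 5)*2 - 6)*4)*(-153) = -59 + ((2*2 - 6)*4)*(-153) = -59 + ((4 - 6)*4)*(-153) = -59 - 2*4*(-153) = -59 - 8*(-153) = -59 + 1224 = 1165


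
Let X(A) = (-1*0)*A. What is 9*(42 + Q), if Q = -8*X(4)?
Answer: 378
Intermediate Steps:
X(A) = 0 (X(A) = 0*A = 0)
Q = 0 (Q = -8*0 = 0)
9*(42 + Q) = 9*(42 + 0) = 9*42 = 378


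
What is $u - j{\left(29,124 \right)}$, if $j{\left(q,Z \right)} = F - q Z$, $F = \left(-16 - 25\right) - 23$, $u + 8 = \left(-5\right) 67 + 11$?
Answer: $3328$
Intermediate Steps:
$u = -332$ ($u = -8 + \left(\left(-5\right) 67 + 11\right) = -8 + \left(-335 + 11\right) = -8 - 324 = -332$)
$F = -64$ ($F = -41 - 23 = -64$)
$j{\left(q,Z \right)} = -64 - Z q$ ($j{\left(q,Z \right)} = -64 - q Z = -64 - Z q$)
$u - j{\left(29,124 \right)} = -332 - \left(-64 - 124 \cdot 29\right) = -332 - \left(-64 - 3596\right) = -332 - -3660 = -332 + 3660 = 3328$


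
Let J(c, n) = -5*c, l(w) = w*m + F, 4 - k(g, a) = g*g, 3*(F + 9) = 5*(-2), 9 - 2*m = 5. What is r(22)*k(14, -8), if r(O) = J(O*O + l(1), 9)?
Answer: 454720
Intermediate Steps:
m = 2 (m = 9/2 - ½*5 = 9/2 - 5/2 = 2)
F = -37/3 (F = -9 + (5*(-2))/3 = -9 + (⅓)*(-10) = -9 - 10/3 = -37/3 ≈ -12.333)
k(g, a) = 4 - g² (k(g, a) = 4 - g*g = 4 - g²)
l(w) = -37/3 + 2*w (l(w) = w*2 - 37/3 = 2*w - 37/3 = -37/3 + 2*w)
r(O) = 155/3 - 5*O² (r(O) = -5*(O*O + (-37/3 + 2*1)) = -5*(O² + (-37/3 + 2)) = -5*(O² - 31/3) = -5*(-31/3 + O²) = 155/3 - 5*O²)
r(22)*k(14, -8) = (155/3 - 5*22²)*(4 - 1*14²) = (155/3 - 5*484)*(4 - 1*196) = (155/3 - 2420)*(4 - 196) = -7105/3*(-192) = 454720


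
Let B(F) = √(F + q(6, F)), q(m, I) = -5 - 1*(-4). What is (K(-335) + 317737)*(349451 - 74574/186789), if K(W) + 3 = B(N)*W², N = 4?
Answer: 6913206409917170/62263 + 2441773903179875*√3/62263 ≈ 1.7896e+11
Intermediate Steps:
q(m, I) = -1 (q(m, I) = -5 + 4 = -1)
B(F) = √(-1 + F) (B(F) = √(F - 1) = √(-1 + F))
K(W) = -3 + √3*W² (K(W) = -3 + √(-1 + 4)*W² = -3 + √3*W²)
(K(-335) + 317737)*(349451 - 74574/186789) = ((-3 + √3*(-335)²) + 317737)*(349451 - 74574/186789) = ((-3 + √3*112225) + 317737)*(349451 - 74574*1/186789) = ((-3 + 112225*√3) + 317737)*(349451 - 24858/62263) = (317734 + 112225*√3)*(21757842755/62263) = 6913206409917170/62263 + 2441773903179875*√3/62263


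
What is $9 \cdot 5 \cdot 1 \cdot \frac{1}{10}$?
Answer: $\frac{9}{2} \approx 4.5$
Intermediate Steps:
$9 \cdot 5 \cdot 1 \cdot \frac{1}{10} = 45 \cdot 1 \cdot \frac{1}{10} = 45 \cdot \frac{1}{10} = \frac{9}{2}$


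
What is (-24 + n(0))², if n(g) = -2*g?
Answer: 576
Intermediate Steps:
(-24 + n(0))² = (-24 - 2*0)² = (-24 + 0)² = (-24)² = 576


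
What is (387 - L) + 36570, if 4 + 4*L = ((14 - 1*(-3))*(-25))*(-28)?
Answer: 33983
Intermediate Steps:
L = 2974 (L = -1 + (((14 - 1*(-3))*(-25))*(-28))/4 = -1 + (((14 + 3)*(-25))*(-28))/4 = -1 + ((17*(-25))*(-28))/4 = -1 + (-425*(-28))/4 = -1 + (1/4)*11900 = -1 + 2975 = 2974)
(387 - L) + 36570 = (387 - 1*2974) + 36570 = (387 - 2974) + 36570 = -2587 + 36570 = 33983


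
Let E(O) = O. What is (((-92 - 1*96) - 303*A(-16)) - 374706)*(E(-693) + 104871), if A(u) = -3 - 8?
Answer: -38708481858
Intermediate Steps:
A(u) = -11
(((-92 - 1*96) - 303*A(-16)) - 374706)*(E(-693) + 104871) = (((-92 - 1*96) - 303*(-11)) - 374706)*(-693 + 104871) = (((-92 - 96) + 3333) - 374706)*104178 = ((-188 + 3333) - 374706)*104178 = (3145 - 374706)*104178 = -371561*104178 = -38708481858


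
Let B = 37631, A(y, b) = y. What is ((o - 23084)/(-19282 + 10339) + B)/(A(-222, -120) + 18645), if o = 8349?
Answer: 336548768/164756889 ≈ 2.0427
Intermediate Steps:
((o - 23084)/(-19282 + 10339) + B)/(A(-222, -120) + 18645) = ((8349 - 23084)/(-19282 + 10339) + 37631)/(-222 + 18645) = (-14735/(-8943) + 37631)/18423 = (-14735*(-1/8943) + 37631)*(1/18423) = (14735/8943 + 37631)*(1/18423) = (336548768/8943)*(1/18423) = 336548768/164756889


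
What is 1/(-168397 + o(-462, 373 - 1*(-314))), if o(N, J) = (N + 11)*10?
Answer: -1/172907 ≈ -5.7835e-6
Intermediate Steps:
o(N, J) = 110 + 10*N (o(N, J) = (11 + N)*10 = 110 + 10*N)
1/(-168397 + o(-462, 373 - 1*(-314))) = 1/(-168397 + (110 + 10*(-462))) = 1/(-168397 + (110 - 4620)) = 1/(-168397 - 4510) = 1/(-172907) = -1/172907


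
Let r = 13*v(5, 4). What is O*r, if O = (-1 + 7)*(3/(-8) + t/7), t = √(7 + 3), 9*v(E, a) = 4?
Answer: -13 + 104*√10/21 ≈ 2.6608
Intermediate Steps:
v(E, a) = 4/9 (v(E, a) = (⅑)*4 = 4/9)
t = √10 ≈ 3.1623
O = -9/4 + 6*√10/7 (O = (-1 + 7)*(3/(-8) + √10/7) = 6*(3*(-⅛) + √10*(⅐)) = 6*(-3/8 + √10/7) = -9/4 + 6*√10/7 ≈ 0.46052)
r = 52/9 (r = 13*(4/9) = 52/9 ≈ 5.7778)
O*r = (-9/4 + 6*√10/7)*(52/9) = -13 + 104*√10/21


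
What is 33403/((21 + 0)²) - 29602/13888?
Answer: 32203313/437472 ≈ 73.612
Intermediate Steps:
33403/((21 + 0)²) - 29602/13888 = 33403/(21²) - 29602*1/13888 = 33403/441 - 14801/6944 = 32203313/437472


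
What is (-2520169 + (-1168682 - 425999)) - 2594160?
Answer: -6709010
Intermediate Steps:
(-2520169 + (-1168682 - 425999)) - 2594160 = (-2520169 - 1594681) - 2594160 = -4114850 - 2594160 = -6709010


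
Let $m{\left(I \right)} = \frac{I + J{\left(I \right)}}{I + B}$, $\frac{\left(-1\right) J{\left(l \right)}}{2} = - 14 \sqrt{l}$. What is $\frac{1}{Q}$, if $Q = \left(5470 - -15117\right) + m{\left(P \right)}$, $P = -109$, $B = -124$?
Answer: $\frac{69854565}{1438128613741} + \frac{1631 i \sqrt{109}}{5752514454964} \approx 4.8573 \cdot 10^{-5} + 2.9601 \cdot 10^{-9} i$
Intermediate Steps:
$J{\left(l \right)} = 28 \sqrt{l}$ ($J{\left(l \right)} = - 2 \left(- 14 \sqrt{l}\right) = 28 \sqrt{l}$)
$m{\left(I \right)} = \frac{I + 28 \sqrt{I}}{-124 + I}$ ($m{\left(I \right)} = \frac{I + 28 \sqrt{I}}{I - 124} = \frac{I + 28 \sqrt{I}}{-124 + I}$)
$Q = \frac{4796880}{233} - \frac{28 i \sqrt{109}}{233}$ ($Q = \left(5470 - -15117\right) + \frac{-109 + 28 \sqrt{-109}}{-124 - 109} = \left(5470 + 15117\right) + \frac{-109 + 28 i \sqrt{109}}{-233} = 20587 - \frac{-109 + 28 i \sqrt{109}}{233} = 20587 + \left(\frac{109}{233} - \frac{28 i \sqrt{109}}{233}\right) = \frac{4796880}{233} - \frac{28 i \sqrt{109}}{233} \approx 20587.0 - 1.2546 i$)
$\frac{1}{Q} = \frac{1}{\frac{4796880}{233} - \frac{28 i \sqrt{109}}{233}}$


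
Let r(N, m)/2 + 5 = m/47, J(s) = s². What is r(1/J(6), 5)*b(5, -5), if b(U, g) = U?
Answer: -2300/47 ≈ -48.936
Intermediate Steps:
r(N, m) = -10 + 2*m/47 (r(N, m) = -10 + 2*(m/47) = -10 + 2*m/47)
r(1/J(6), 5)*b(5, -5) = (-10 + (2/47)*5)*5 = (-10 + 10/47)*5 = -460/47*5 = -2300/47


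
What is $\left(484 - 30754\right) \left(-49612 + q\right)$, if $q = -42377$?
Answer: $2784507030$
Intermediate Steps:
$\left(484 - 30754\right) \left(-49612 + q\right) = \left(484 - 30754\right) \left(-49612 - 42377\right) = \left(-30270\right) \left(-91989\right) = 2784507030$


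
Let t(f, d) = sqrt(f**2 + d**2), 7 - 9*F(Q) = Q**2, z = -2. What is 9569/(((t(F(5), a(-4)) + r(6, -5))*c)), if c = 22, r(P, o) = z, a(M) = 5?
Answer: 9569/275 + 9569*sqrt(29)/550 ≈ 128.49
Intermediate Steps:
r(P, o) = -2
F(Q) = 7/9 - Q**2/9
t(f, d) = sqrt(d**2 + f**2)
9569/(((t(F(5), a(-4)) + r(6, -5))*c)) = 9569/(((sqrt(5**2 + (7/9 - 1/9*5**2)**2) - 2)*22)) = 9569/(((sqrt(25 + (7/9 - 1/9*25)**2) - 2)*22)) = 9569/(((sqrt(25 + (7/9 - 25/9)**2) - 2)*22)) = 9569/(((sqrt(25 + (-2)**2) - 2)*22)) = 9569/(((sqrt(25 + 4) - 2)*22)) = 9569/(((sqrt(29) - 2)*22)) = 9569/(((-2 + sqrt(29))*22)) = 9569/(-44 + 22*sqrt(29))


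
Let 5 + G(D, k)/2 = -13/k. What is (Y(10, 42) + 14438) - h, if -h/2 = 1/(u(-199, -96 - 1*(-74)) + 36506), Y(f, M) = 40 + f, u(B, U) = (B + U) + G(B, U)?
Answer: 2890631283/199519 ≈ 14488.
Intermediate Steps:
G(D, k) = -10 - 26/k (G(D, k) = -10 + 2*(-13/k) = -10 - 26/k)
u(B, U) = -10 + B + U - 26/U (u(B, U) = (B + U) + (-10 - 26/U) = -10 + B + U - 26/U)
h = -11/199519 (h = -2/((-10 - 199 + (-96 - 1*(-74)) - 26/(-96 - 1*(-74))) + 36506) = -2/((-10 - 199 + (-96 + 74) - 26/(-96 + 74)) + 36506) = -2/((-10 - 199 - 22 - 26/(-22)) + 36506) = -2/((-10 - 199 - 22 - 26*(-1/22)) + 36506) = -2/((-10 - 199 - 22 + 13/11) + 36506) = -2/(-2528/11 + 36506) = -2/399038/11 = -2*11/399038 = -11/199519 ≈ -5.5133e-5)
(Y(10, 42) + 14438) - h = ((40 + 10) + 14438) - 1*(-11/199519) = (50 + 14438) + 11/199519 = 14488 + 11/199519 = 2890631283/199519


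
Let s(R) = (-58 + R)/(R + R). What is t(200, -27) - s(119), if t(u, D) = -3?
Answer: -775/238 ≈ -3.2563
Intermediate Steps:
s(R) = (-58 + R)/(2*R) (s(R) = (-58 + R)/((2*R)) = (-58 + R)*(1/(2*R)) = (-58 + R)/(2*R))
t(200, -27) - s(119) = -3 - (-58 + 119)/(2*119) = -3 - 61/(2*119) = -3 - 1*61/238 = -3 - 61/238 = -775/238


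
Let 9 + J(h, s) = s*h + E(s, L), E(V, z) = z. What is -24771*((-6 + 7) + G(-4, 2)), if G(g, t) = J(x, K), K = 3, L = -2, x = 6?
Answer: -198168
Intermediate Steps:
J(h, s) = -11 + h*s (J(h, s) = -9 + (s*h - 2) = -9 + (h*s - 2) = -9 + (-2 + h*s) = -11 + h*s)
G(g, t) = 7 (G(g, t) = -11 + 6*3 = -11 + 18 = 7)
-24771*((-6 + 7) + G(-4, 2)) = -24771*((-6 + 7) + 7) = -24771*(1 + 7) = -24771*8 = -198168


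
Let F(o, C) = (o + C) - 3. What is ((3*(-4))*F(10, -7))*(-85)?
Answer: 0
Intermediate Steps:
F(o, C) = -3 + C + o (F(o, C) = (C + o) - 3 = -3 + C + o)
((3*(-4))*F(10, -7))*(-85) = ((3*(-4))*(-3 - 7 + 10))*(-85) = -12*0*(-85) = 0*(-85) = 0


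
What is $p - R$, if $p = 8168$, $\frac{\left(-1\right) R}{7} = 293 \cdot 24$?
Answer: $57392$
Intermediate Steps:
$R = -49224$ ($R = - 7 \cdot 293 \cdot 24 = \left(-7\right) 7032 = -49224$)
$p - R = 8168 - -49224 = 8168 + 49224 = 57392$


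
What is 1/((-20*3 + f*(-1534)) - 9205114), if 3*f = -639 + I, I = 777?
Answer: -1/9275738 ≈ -1.0781e-7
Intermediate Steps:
f = 46 (f = (-639 + 777)/3 = (1/3)*138 = 46)
1/((-20*3 + f*(-1534)) - 9205114) = 1/((-20*3 + 46*(-1534)) - 9205114) = 1/((-60 - 70564) - 9205114) = 1/(-70624 - 9205114) = 1/(-9275738) = -1/9275738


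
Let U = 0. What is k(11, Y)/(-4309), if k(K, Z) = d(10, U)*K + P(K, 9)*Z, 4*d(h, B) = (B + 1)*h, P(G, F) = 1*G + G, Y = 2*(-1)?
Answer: 33/8618 ≈ 0.0038292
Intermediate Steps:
Y = -2
P(G, F) = 2*G (P(G, F) = G + G = 2*G)
d(h, B) = h*(1 + B)/4 (d(h, B) = ((B + 1)*h)/4 = ((1 + B)*h)/4 = (h*(1 + B))/4 = h*(1 + B)/4)
k(K, Z) = 5*K/2 + 2*K*Z (k(K, Z) = ((1/4)*10*(1 + 0))*K + (2*K)*Z = ((1/4)*10*1)*K + 2*K*Z = 5*K/2 + 2*K*Z)
k(11, Y)/(-4309) = ((1/2)*11*(5 + 4*(-2)))/(-4309) = ((1/2)*11*(5 - 8))*(-1/4309) = ((1/2)*11*(-3))*(-1/4309) = -33/2*(-1/4309) = 33/8618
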